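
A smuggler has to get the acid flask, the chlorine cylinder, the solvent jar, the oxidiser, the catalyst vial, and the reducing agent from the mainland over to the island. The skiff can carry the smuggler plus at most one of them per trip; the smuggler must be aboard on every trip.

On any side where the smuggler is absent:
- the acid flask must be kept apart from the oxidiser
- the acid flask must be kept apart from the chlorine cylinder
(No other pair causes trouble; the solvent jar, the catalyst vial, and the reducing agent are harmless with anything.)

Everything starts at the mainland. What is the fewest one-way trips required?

Counting alone: the smuggler can take at most 1 across per trip to the island, so moving all 6 needs at least 6 loaded trips out, with a return between consecutive ones — at least 11 crossings.
The safety rule pushes this higher. Following every safe sequence of crossings, the most of the 6 that can be at the island as the skiff arrives there on crossing 11 is 5 — never all 6.
So no plan with fewer than 13 crossings exists, and this one achieves 13:
1. Smuggler goes to the island with the acid flask.  [the mainland: the catalyst vial, the chlorine cylinder, the oxidiser, the reducing agent, the solvent jar | the island: the acid flask]
2. Smuggler goes back to the mainland alone.  [the mainland: the catalyst vial, the chlorine cylinder, the oxidiser, the reducing agent, the solvent jar | the island: the acid flask]
3. Smuggler goes to the island with the chlorine cylinder.  [the mainland: the catalyst vial, the oxidiser, the reducing agent, the solvent jar | the island: the acid flask, the chlorine cylinder]
4. Smuggler goes back to the mainland with the acid flask.  [the mainland: the acid flask, the catalyst vial, the oxidiser, the reducing agent, the solvent jar | the island: the chlorine cylinder]
5. Smuggler goes to the island with the oxidiser.  [the mainland: the acid flask, the catalyst vial, the reducing agent, the solvent jar | the island: the chlorine cylinder, the oxidiser]
6. Smuggler goes back to the mainland alone.  [the mainland: the acid flask, the catalyst vial, the reducing agent, the solvent jar | the island: the chlorine cylinder, the oxidiser]
7. Smuggler goes to the island with the solvent jar.  [the mainland: the acid flask, the catalyst vial, the reducing agent | the island: the chlorine cylinder, the oxidiser, the solvent jar]
8. Smuggler goes back to the mainland alone.  [the mainland: the acid flask, the catalyst vial, the reducing agent | the island: the chlorine cylinder, the oxidiser, the solvent jar]
9. Smuggler goes to the island with the catalyst vial.  [the mainland: the acid flask, the reducing agent | the island: the catalyst vial, the chlorine cylinder, the oxidiser, the solvent jar]
10. Smuggler goes back to the mainland alone.  [the mainland: the acid flask, the reducing agent | the island: the catalyst vial, the chlorine cylinder, the oxidiser, the solvent jar]
11. Smuggler goes to the island with the reducing agent.  [the mainland: the acid flask | the island: the catalyst vial, the chlorine cylinder, the oxidiser, the reducing agent, the solvent jar]
12. Smuggler goes back to the mainland alone.  [the mainland: the acid flask | the island: the catalyst vial, the chlorine cylinder, the oxidiser, the reducing agent, the solvent jar]
13. Smuggler goes to the island with the acid flask.  [the mainland: — | the island: the acid flask, the catalyst vial, the chlorine cylinder, the oxidiser, the reducing agent, the solvent jar]

13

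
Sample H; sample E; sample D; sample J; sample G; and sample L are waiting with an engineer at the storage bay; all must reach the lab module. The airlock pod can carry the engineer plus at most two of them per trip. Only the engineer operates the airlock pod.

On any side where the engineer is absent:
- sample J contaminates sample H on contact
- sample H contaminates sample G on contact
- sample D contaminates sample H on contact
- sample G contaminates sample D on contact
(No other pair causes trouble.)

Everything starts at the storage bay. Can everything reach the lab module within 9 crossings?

Yes — this plan uses 9 crossings (≤ 9):
1. Engineer goes to the lab module with sample D and sample H.  [the storage bay: sample E, sample G, sample J, sample L | the lab module: sample D, sample H]
2. Engineer goes back to the storage bay with sample H.  [the storage bay: sample E, sample G, sample H, sample J, sample L | the lab module: sample D]
3. Engineer goes to the lab module with sample E and sample H.  [the storage bay: sample G, sample J, sample L | the lab module: sample D, sample E, sample H]
4. Engineer goes back to the storage bay with sample H.  [the storage bay: sample G, sample H, sample J, sample L | the lab module: sample D, sample E]
5. Engineer goes to the lab module with sample H and sample J.  [the storage bay: sample G, sample L | the lab module: sample D, sample E, sample H, sample J]
6. Engineer goes back to the storage bay with sample H.  [the storage bay: sample G, sample H, sample L | the lab module: sample D, sample E, sample J]
7. Engineer goes to the lab module with sample H and sample L.  [the storage bay: sample G | the lab module: sample D, sample E, sample H, sample J, sample L]
8. Engineer goes back to the storage bay with sample H.  [the storage bay: sample G, sample H | the lab module: sample D, sample E, sample J, sample L]
9. Engineer goes to the lab module with sample G and sample H.  [the storage bay: — | the lab module: sample D, sample E, sample G, sample H, sample J, sample L]

Yes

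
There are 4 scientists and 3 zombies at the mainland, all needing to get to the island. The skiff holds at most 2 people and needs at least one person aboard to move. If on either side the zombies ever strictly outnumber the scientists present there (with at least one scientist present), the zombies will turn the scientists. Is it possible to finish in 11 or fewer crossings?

Yes

Yes — this plan uses 11 crossings (≤ 11):
1. 2 zombies → the island.  (the mainland: 4S 1Z; the island: 0S 2Z)
2. 1 zombie ← the mainland.  (the mainland: 4S 2Z; the island: 0S 1Z)
3. 2 zombies → the island.  (the mainland: 4S 0Z; the island: 0S 3Z)
4. 1 zombie ← the mainland.  (the mainland: 4S 1Z; the island: 0S 2Z)
5. 2 scientists → the island.  (the mainland: 2S 1Z; the island: 2S 2Z)
6. 1 zombie ← the mainland.  (the mainland: 2S 2Z; the island: 2S 1Z)
7. 1 scientist and 1 zombie → the island.  (the mainland: 1S 1Z; the island: 3S 2Z)
8. 1 scientist ← the mainland.  (the mainland: 2S 1Z; the island: 2S 2Z)
9. 1 scientist and 1 zombie → the island.  (the mainland: 1S 0Z; the island: 3S 3Z)
10. 1 zombie ← the mainland.  (the mainland: 1S 1Z; the island: 3S 2Z)
11. 1 scientist and 1 zombie → the island.  (the mainland: 0S 0Z; the island: 4S 3Z)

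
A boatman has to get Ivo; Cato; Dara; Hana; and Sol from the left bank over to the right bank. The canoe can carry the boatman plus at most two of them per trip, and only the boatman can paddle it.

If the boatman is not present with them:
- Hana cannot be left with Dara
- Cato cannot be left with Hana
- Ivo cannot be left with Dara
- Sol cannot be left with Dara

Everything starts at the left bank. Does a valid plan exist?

1. Boatman goes to the right bank with Cato and Dara.
2. Boatman goes back to the left bank alone.
3. Boatman goes to the right bank with Ivo and Sol.
4. Boatman goes back to the left bank with Dara.
5. Boatman goes to the right bank with Dara and Hana.

Yes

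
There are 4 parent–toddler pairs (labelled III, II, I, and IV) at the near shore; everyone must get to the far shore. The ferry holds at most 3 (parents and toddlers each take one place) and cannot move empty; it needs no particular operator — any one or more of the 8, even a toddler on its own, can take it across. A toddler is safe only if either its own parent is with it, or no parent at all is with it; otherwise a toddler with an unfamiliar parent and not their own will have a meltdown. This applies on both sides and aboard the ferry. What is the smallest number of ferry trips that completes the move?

Counting alone: each trip to the far shore takes at most 3 across and each return brings at least 1 back, so after t trips out (and t−1 returns) at most 3t − (t−1) of the 8 are across; that first reaches 8 at t = 4, so at least 7 crossings are needed.
The safety rule pushes this higher. Following every safe sequence of crossings, the most of the 8 that can be at the far shore as the ferry arrives there on crossing 7 is 7 — never all 8.
So no plan with fewer than 9 crossings exists, and this one achieves 9:
1. parent III and toddler III cross → the far shore.
2. parent III crosses ← the near shore.
3. parent II, parent III, and toddler II cross → the far shore.
4. parent III and toddler III cross ← the near shore.
5. parent I, parent III, and parent IV cross → the far shore.
6. toddler II crosses ← the near shore.
7. toddler II and toddler III cross → the far shore.
8. toddler III crosses ← the near shore.
9. toddler I, toddler III, and toddler IV cross → the far shore.

9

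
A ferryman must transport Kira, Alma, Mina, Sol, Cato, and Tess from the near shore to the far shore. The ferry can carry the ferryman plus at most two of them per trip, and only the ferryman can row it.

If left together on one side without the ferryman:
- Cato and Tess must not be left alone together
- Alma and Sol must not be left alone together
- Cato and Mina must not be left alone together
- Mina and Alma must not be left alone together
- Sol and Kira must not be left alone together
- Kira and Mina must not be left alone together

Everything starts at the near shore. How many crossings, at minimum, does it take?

Whatever the first load, the items left behind include a forbidden pair without the ferryman. No opening move is safe, so no plan exists.

impossible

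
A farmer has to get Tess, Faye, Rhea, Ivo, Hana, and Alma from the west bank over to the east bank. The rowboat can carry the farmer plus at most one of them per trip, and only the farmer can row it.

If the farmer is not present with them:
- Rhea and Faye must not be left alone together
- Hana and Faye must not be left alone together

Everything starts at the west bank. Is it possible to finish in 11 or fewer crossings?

No

Counting alone: the farmer can take at most 1 across per trip to the east bank, so moving all 6 needs at least 6 loaded trips out, with a return between consecutive ones — at least 11 crossings.
The safety rule pushes this higher. Following every safe sequence of crossings, the most of the 6 that can be at the east bank as the rowboat arrives there on crossing 11 is 5 — never all 6.
So the move cannot be finished within 11 crossings. (The shortest complete plan takes 13:)
1. Farmer goes to the east bank with Faye.
2. Farmer goes back to the west bank alone.
3. Farmer goes to the east bank with Tess.
4. Farmer goes back to the west bank alone.
5. Farmer goes to the east bank with Rhea.
6. Farmer goes back to the west bank with Faye.
7. Farmer goes to the east bank with Hana.
8. Farmer goes back to the west bank alone.
9. Farmer goes to the east bank with Ivo.
10. Farmer goes back to the west bank alone.
11. Farmer goes to the east bank with Alma.
12. Farmer goes back to the west bank alone.
13. Farmer goes to the east bank with Faye.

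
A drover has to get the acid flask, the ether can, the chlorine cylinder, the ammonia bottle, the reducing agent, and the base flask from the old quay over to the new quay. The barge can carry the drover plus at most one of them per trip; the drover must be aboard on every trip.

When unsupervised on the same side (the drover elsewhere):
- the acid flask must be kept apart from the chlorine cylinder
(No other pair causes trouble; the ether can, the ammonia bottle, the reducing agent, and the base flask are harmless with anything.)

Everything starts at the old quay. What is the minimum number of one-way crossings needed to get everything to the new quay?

11

Counting alone: the drover can take at most 1 across per trip to the new quay, so moving all 6 needs at least 6 loaded trips out, with a return between consecutive ones — at least 11 crossings.
The plan below uses exactly 11 crossings, so it is optimal:
1. Drover goes to the new quay with the acid flask.
2. Drover goes back to the old quay alone.
3. Drover goes to the new quay with the ether can.
4. Drover goes back to the old quay alone.
5. Drover goes to the new quay with the ammonia bottle.
6. Drover goes back to the old quay alone.
7. Drover goes to the new quay with the reducing agent.
8. Drover goes back to the old quay alone.
9. Drover goes to the new quay with the base flask.
10. Drover goes back to the old quay alone.
11. Drover goes to the new quay with the chlorine cylinder.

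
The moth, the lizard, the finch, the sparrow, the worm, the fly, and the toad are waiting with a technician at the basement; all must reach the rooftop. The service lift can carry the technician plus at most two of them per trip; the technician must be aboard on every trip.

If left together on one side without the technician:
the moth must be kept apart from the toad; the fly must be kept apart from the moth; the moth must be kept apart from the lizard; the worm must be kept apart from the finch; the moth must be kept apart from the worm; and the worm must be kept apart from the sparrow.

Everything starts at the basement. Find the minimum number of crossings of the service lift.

9

Counting alone: the technician can take at most 2 across per trip to the rooftop, so moving all 7 needs at least 4 loaded trips out, with a return between consecutive ones — at least 7 crossings.
The safety rule pushes this higher. Following every safe sequence of crossings, the most of the 7 that can be at the rooftop as the service lift arrives there on crossing 7 is 6 — never all 7.
So no plan with fewer than 9 crossings exists, and this one achieves 9:
1. Technician goes to the rooftop with the moth and the worm.
2. Technician goes back to the basement with the moth.
3. Technician goes to the rooftop with the lizard and the moth.
4. Technician goes back to the basement with the moth.
5. Technician goes to the rooftop with the fly and the toad.
6. Technician goes back to the basement alone.
7. Technician goes to the rooftop with the finch and the sparrow.
8. Technician goes back to the basement with the worm.
9. Technician goes to the rooftop with the moth and the worm.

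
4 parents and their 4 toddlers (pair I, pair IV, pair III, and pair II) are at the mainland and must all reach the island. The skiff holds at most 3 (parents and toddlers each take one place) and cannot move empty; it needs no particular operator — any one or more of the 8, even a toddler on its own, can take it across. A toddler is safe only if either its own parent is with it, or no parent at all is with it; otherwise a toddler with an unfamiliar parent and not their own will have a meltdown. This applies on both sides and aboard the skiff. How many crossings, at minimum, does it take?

Counting alone: each trip to the island takes at most 3 across and each return brings at least 1 back, so after t trips out (and t−1 returns) at most 3t − (t−1) of the 8 are across; that first reaches 8 at t = 4, so at least 7 crossings are needed.
The safety rule pushes this higher. Following every safe sequence of crossings, the most of the 8 that can be at the island as the skiff arrives there on crossing 7 is 7 — never all 8.
So no plan with fewer than 9 crossings exists, and this one achieves 9:
1. parent I and toddler I cross → the island.
2. parent I crosses ← the mainland.
3. parent I, parent IV, and toddler IV cross → the island.
4. parent I and toddler I cross ← the mainland.
5. parent I, parent II, and parent III cross → the island.
6. toddler IV crosses ← the mainland.
7. toddler I and toddler IV cross → the island.
8. toddler I crosses ← the mainland.
9. toddler I, toddler II, and toddler III cross → the island.

9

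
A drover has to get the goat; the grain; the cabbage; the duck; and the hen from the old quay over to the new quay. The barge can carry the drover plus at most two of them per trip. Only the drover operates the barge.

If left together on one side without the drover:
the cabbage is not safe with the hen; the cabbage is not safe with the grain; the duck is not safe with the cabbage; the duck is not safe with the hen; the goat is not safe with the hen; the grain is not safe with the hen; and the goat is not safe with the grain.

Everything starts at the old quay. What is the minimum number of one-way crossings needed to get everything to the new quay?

impossible

Whatever the first load, the items left behind include a forbidden pair without the drover. No opening move is safe, so no plan exists.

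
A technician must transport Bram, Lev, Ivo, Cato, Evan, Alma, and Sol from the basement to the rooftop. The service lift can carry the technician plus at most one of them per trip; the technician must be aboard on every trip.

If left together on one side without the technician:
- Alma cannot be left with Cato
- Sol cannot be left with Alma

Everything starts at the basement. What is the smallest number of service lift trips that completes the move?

15

Counting alone: the technician can take at most 1 across per trip to the rooftop, so moving all 7 needs at least 7 loaded trips out, with a return between consecutive ones — at least 13 crossings.
The safety rule pushes this higher. Following every safe sequence of crossings, the most of the 7 that can be at the rooftop as the service lift arrives there on crossing 13 is 6 — never all 7.
So no plan with fewer than 15 crossings exists, and this one achieves 15:
1. Technician goes to the rooftop with Alma.
2. Technician goes back to the basement alone.
3. Technician goes to the rooftop with Bram.
4. Technician goes back to the basement alone.
5. Technician goes to the rooftop with Lev.
6. Technician goes back to the basement alone.
7. Technician goes to the rooftop with Ivo.
8. Technician goes back to the basement alone.
9. Technician goes to the rooftop with Cato.
10. Technician goes back to the basement with Alma.
11. Technician goes to the rooftop with Sol.
12. Technician goes back to the basement alone.
13. Technician goes to the rooftop with Evan.
14. Technician goes back to the basement alone.
15. Technician goes to the rooftop with Alma.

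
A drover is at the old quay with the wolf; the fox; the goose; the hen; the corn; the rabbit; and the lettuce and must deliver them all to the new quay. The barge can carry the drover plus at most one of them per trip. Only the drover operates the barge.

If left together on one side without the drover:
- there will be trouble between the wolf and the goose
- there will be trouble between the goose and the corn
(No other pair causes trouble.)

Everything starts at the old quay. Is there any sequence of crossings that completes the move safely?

1. Drover goes to the new quay with the goose.  [the old quay: the corn, the fox, the hen, the lettuce, the rabbit, the wolf | the new quay: the goose]
2. Drover goes back to the old quay alone.  [the old quay: the corn, the fox, the hen, the lettuce, the rabbit, the wolf | the new quay: the goose]
3. Drover goes to the new quay with the wolf.  [the old quay: the corn, the fox, the hen, the lettuce, the rabbit | the new quay: the goose, the wolf]
4. Drover goes back to the old quay with the goose.  [the old quay: the corn, the fox, the goose, the hen, the lettuce, the rabbit | the new quay: the wolf]
5. Drover goes to the new quay with the corn.  [the old quay: the fox, the goose, the hen, the lettuce, the rabbit | the new quay: the corn, the wolf]
6. Drover goes back to the old quay alone.  [the old quay: the fox, the goose, the hen, the lettuce, the rabbit | the new quay: the corn, the wolf]
7. Drover goes to the new quay with the fox.  [the old quay: the goose, the hen, the lettuce, the rabbit | the new quay: the corn, the fox, the wolf]
8. Drover goes back to the old quay alone.  [the old quay: the goose, the hen, the lettuce, the rabbit | the new quay: the corn, the fox, the wolf]
9. Drover goes to the new quay with the hen.  [the old quay: the goose, the lettuce, the rabbit | the new quay: the corn, the fox, the hen, the wolf]
10. Drover goes back to the old quay alone.  [the old quay: the goose, the lettuce, the rabbit | the new quay: the corn, the fox, the hen, the wolf]
11. Drover goes to the new quay with the rabbit.  [the old quay: the goose, the lettuce | the new quay: the corn, the fox, the hen, the rabbit, the wolf]
12. Drover goes back to the old quay alone.  [the old quay: the goose, the lettuce | the new quay: the corn, the fox, the hen, the rabbit, the wolf]
13. Drover goes to the new quay with the lettuce.  [the old quay: the goose | the new quay: the corn, the fox, the hen, the lettuce, the rabbit, the wolf]
14. Drover goes back to the old quay alone.  [the old quay: the goose | the new quay: the corn, the fox, the hen, the lettuce, the rabbit, the wolf]
15. Drover goes to the new quay with the goose.  [the old quay: — | the new quay: the corn, the fox, the goose, the hen, the lettuce, the rabbit, the wolf]

Yes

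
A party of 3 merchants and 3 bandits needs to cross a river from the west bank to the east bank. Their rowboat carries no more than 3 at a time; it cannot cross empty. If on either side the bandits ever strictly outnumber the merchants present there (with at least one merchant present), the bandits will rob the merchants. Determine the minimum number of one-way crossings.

5

Counting alone: each trip to the east bank takes at most 3 across and each return brings at least 1 back, so after t trips out (and t−1 returns) at most 3t − (t−1) of the 6 are across; that first reaches 6 at t = 3, so at least 5 crossings are needed.
The plan below uses exactly 5 crossings, so it is optimal:
1. 2 bandits → the east bank.  (the west bank: 3M 1B; the east bank: 0M 2B)
2. 1 bandit ← the west bank.  (the west bank: 3M 2B; the east bank: 0M 1B)
3. 3 merchants → the east bank.  (the west bank: 0M 2B; the east bank: 3M 1B)
4. 1 bandit ← the west bank.  (the west bank: 0M 3B; the east bank: 3M 0B)
5. 3 bandits → the east bank.  (the west bank: 0M 0B; the east bank: 3M 3B)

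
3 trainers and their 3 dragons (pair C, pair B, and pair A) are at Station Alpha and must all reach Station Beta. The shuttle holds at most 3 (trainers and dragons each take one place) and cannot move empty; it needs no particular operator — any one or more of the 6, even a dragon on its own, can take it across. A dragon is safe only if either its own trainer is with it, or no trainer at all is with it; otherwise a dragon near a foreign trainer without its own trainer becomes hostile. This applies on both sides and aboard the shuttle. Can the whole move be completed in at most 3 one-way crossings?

No

Counting alone: each trip to Station Beta takes at most 3 across and each return brings at least 1 back, so after t trips out (and t−1 returns) at most 3t − (t−1) of the 6 are across; that first reaches 6 at t = 3, so at least 5 crossings are needed.
Since 3 < 5, 3 crossings cannot be enough. (The shortest complete plan in fact takes 5:)
1. dragon C and trainer C cross → Station Beta.
2. trainer C crosses ← Station Alpha.
3. trainer A, trainer B, and trainer C cross → Station Beta.
4. dragon C crosses ← Station Alpha.
5. dragon A, dragon B, and dragon C cross → Station Beta.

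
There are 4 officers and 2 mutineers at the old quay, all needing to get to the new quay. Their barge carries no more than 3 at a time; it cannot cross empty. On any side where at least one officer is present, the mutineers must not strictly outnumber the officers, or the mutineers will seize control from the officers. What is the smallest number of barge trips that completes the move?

5

Counting alone: each trip to the new quay takes at most 3 across and each return brings at least 1 back, so after t trips out (and t−1 returns) at most 3t − (t−1) of the 6 are across; that first reaches 6 at t = 3, so at least 5 crossings are needed.
The plan below uses exactly 5 crossings, so it is optimal:
1. 2 mutineers → the new quay.  (the old quay: 4O 0M; the new quay: 0O 2M)
2. 1 mutineer ← the old quay.  (the old quay: 4O 1M; the new quay: 0O 1M)
3. 2 officers and 1 mutineer → the new quay.  (the old quay: 2O 0M; the new quay: 2O 2M)
4. 1 mutineer ← the old quay.  (the old quay: 2O 1M; the new quay: 2O 1M)
5. 2 officers and 1 mutineer → the new quay.  (the old quay: 0O 0M; the new quay: 4O 2M)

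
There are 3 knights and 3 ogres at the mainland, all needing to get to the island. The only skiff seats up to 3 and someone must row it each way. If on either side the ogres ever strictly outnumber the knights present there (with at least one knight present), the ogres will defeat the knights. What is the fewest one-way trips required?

Counting alone: each trip to the island takes at most 3 across and each return brings at least 1 back, so after t trips out (and t−1 returns) at most 3t − (t−1) of the 6 are across; that first reaches 6 at t = 3, so at least 5 crossings are needed.
The plan below uses exactly 5 crossings, so it is optimal:
1. 2 ogres → the island.  (the mainland: 3K 1O; the island: 0K 2O)
2. 1 ogre ← the mainland.  (the mainland: 3K 2O; the island: 0K 1O)
3. 3 knights → the island.  (the mainland: 0K 2O; the island: 3K 1O)
4. 1 ogre ← the mainland.  (the mainland: 0K 3O; the island: 3K 0O)
5. 3 ogres → the island.  (the mainland: 0K 0O; the island: 3K 3O)

5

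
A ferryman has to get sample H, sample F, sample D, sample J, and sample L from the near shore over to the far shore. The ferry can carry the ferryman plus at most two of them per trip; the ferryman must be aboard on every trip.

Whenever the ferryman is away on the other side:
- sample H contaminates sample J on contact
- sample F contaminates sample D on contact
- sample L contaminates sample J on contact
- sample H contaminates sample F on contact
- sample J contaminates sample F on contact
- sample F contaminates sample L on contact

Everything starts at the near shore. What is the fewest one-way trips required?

7

Counting alone: the ferryman can take at most 2 across per trip to the far shore, so moving all 5 needs at least 3 loaded trips out, with a return between consecutive ones — at least 5 crossings.
The safety rule pushes this higher. Following every safe sequence of crossings, the most of the 5 that can be at the far shore as the ferry arrives there on crossing 5 is 4 — never all 5.
So no plan with fewer than 7 crossings exists, and this one achieves 7:
1. Ferryman goes to the far shore with sample F and sample J.
2. Ferryman goes back to the near shore with sample F.
3. Ferryman goes to the far shore with sample D and sample F.
4. Ferryman goes back to the near shore with sample F.
5. Ferryman goes to the far shore with sample H and sample L.
6. Ferryman goes back to the near shore with sample J.
7. Ferryman goes to the far shore with sample F and sample J.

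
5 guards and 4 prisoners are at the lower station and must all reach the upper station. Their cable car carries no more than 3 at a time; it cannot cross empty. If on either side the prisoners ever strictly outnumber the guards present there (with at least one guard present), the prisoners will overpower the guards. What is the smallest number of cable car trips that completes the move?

Counting alone: each trip to the upper station takes at most 3 across and each return brings at least 1 back, so after t trips out (and t−1 returns) at most 3t − (t−1) of the 9 are across; that first reaches 9 at t = 4, so at least 7 crossings are needed.
The plan below uses exactly 7 crossings, so it is optimal:
1. 3 prisoners → the upper station.  (the lower station: 5G 1P; the upper station: 0G 3P)
2. 1 prisoner ← the lower station.  (the lower station: 5G 2P; the upper station: 0G 2P)
3. 3 guards → the upper station.  (the lower station: 2G 2P; the upper station: 3G 2P)
4. 1 guard ← the lower station.  (the lower station: 3G 2P; the upper station: 2G 2P)
5. 2 guards and 1 prisoner → the upper station.  (the lower station: 1G 1P; the upper station: 4G 3P)
6. 1 guard ← the lower station.  (the lower station: 2G 1P; the upper station: 3G 3P)
7. 2 guards and 1 prisoner → the upper station.  (the lower station: 0G 0P; the upper station: 5G 4P)

7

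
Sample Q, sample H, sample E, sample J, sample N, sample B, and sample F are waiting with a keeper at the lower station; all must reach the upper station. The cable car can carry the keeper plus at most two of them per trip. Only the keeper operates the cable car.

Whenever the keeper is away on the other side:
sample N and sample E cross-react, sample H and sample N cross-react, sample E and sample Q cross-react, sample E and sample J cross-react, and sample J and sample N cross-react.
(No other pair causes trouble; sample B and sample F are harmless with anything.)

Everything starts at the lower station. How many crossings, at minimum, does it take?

Counting alone: the keeper can take at most 2 across per trip to the upper station, so moving all 7 needs at least 4 loaded trips out, with a return between consecutive ones — at least 7 crossings.
The safety rule pushes this higher. Following every safe sequence of crossings, the most of the 7 that can be at the upper station as the cable car arrives there on crossings 7, 9 is 5, 6 respectively — never all 7.
So no plan with fewer than 11 crossings exists, and this one achieves 11:
1. Keeper goes to the upper station with sample E and sample N.  [the lower station: sample B, sample F, sample H, sample J, sample Q | the upper station: sample E, sample N]
2. Keeper goes back to the lower station with sample E.  [the lower station: sample B, sample E, sample F, sample H, sample J, sample Q | the upper station: sample N]
3. Keeper goes to the upper station with sample E and sample Q.  [the lower station: sample B, sample F, sample H, sample J | the upper station: sample E, sample N, sample Q]
4. Keeper goes back to the lower station with sample E.  [the lower station: sample B, sample E, sample F, sample H, sample J | the upper station: sample N, sample Q]
5. Keeper goes to the upper station with sample H and sample J.  [the lower station: sample B, sample E, sample F | the upper station: sample H, sample J, sample N, sample Q]
6. Keeper goes back to the lower station with sample N.  [the lower station: sample B, sample E, sample F, sample N | the upper station: sample H, sample J, sample Q]
7. Keeper goes to the upper station with sample B and sample E.  [the lower station: sample F, sample N | the upper station: sample B, sample E, sample H, sample J, sample Q]
8. Keeper goes back to the lower station with sample E.  [the lower station: sample E, sample F, sample N | the upper station: sample B, sample H, sample J, sample Q]
9. Keeper goes to the upper station with sample E and sample F.  [the lower station: sample N | the upper station: sample B, sample E, sample F, sample H, sample J, sample Q]
10. Keeper goes back to the lower station with sample E.  [the lower station: sample E, sample N | the upper station: sample B, sample F, sample H, sample J, sample Q]
11. Keeper goes to the upper station with sample E and sample N.  [the lower station: — | the upper station: sample B, sample E, sample F, sample H, sample J, sample N, sample Q]

11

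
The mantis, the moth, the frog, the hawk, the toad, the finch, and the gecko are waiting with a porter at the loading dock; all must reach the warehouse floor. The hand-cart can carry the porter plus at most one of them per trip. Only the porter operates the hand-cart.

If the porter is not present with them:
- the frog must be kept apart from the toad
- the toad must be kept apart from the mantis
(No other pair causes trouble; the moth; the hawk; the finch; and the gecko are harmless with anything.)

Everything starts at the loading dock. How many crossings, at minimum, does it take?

Counting alone: the porter can take at most 1 across per trip to the warehouse floor, so moving all 7 needs at least 7 loaded trips out, with a return between consecutive ones — at least 13 crossings.
The safety rule pushes this higher. Following every safe sequence of crossings, the most of the 7 that can be at the warehouse floor as the hand-cart arrives there on crossing 13 is 6 — never all 7.
So no plan with fewer than 15 crossings exists, and this one achieves 15:
1. Porter goes to the warehouse floor with the toad.  [the loading dock: the finch, the frog, the gecko, the hawk, the mantis, the moth | the warehouse floor: the toad]
2. Porter goes back to the loading dock alone.  [the loading dock: the finch, the frog, the gecko, the hawk, the mantis, the moth | the warehouse floor: the toad]
3. Porter goes to the warehouse floor with the mantis.  [the loading dock: the finch, the frog, the gecko, the hawk, the moth | the warehouse floor: the mantis, the toad]
4. Porter goes back to the loading dock with the toad.  [the loading dock: the finch, the frog, the gecko, the hawk, the moth, the toad | the warehouse floor: the mantis]
5. Porter goes to the warehouse floor with the frog.  [the loading dock: the finch, the gecko, the hawk, the moth, the toad | the warehouse floor: the frog, the mantis]
6. Porter goes back to the loading dock alone.  [the loading dock: the finch, the gecko, the hawk, the moth, the toad | the warehouse floor: the frog, the mantis]
7. Porter goes to the warehouse floor with the moth.  [the loading dock: the finch, the gecko, the hawk, the toad | the warehouse floor: the frog, the mantis, the moth]
8. Porter goes back to the loading dock alone.  [the loading dock: the finch, the gecko, the hawk, the toad | the warehouse floor: the frog, the mantis, the moth]
9. Porter goes to the warehouse floor with the hawk.  [the loading dock: the finch, the gecko, the toad | the warehouse floor: the frog, the hawk, the mantis, the moth]
10. Porter goes back to the loading dock alone.  [the loading dock: the finch, the gecko, the toad | the warehouse floor: the frog, the hawk, the mantis, the moth]
11. Porter goes to the warehouse floor with the finch.  [the loading dock: the gecko, the toad | the warehouse floor: the finch, the frog, the hawk, the mantis, the moth]
12. Porter goes back to the loading dock alone.  [the loading dock: the gecko, the toad | the warehouse floor: the finch, the frog, the hawk, the mantis, the moth]
13. Porter goes to the warehouse floor with the gecko.  [the loading dock: the toad | the warehouse floor: the finch, the frog, the gecko, the hawk, the mantis, the moth]
14. Porter goes back to the loading dock alone.  [the loading dock: the toad | the warehouse floor: the finch, the frog, the gecko, the hawk, the mantis, the moth]
15. Porter goes to the warehouse floor with the toad.  [the loading dock: — | the warehouse floor: the finch, the frog, the gecko, the hawk, the mantis, the moth, the toad]

15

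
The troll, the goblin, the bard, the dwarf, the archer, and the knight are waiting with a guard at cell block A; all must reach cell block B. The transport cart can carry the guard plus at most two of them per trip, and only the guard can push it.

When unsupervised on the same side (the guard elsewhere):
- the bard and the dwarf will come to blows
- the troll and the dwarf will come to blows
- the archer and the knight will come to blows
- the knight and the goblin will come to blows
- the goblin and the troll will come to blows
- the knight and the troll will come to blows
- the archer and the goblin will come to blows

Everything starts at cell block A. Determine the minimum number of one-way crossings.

impossible

Whatever the first load, the items left behind include a forbidden pair without the guard. No opening move is safe, so no plan exists.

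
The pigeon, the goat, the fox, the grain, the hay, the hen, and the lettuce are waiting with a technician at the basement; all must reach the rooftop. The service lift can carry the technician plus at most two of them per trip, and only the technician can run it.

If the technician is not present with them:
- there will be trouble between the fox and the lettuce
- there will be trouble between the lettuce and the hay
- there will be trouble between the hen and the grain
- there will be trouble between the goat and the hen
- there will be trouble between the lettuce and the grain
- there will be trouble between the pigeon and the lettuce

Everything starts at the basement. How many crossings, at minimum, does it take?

9

Counting alone: the technician can take at most 2 across per trip to the rooftop, so moving all 7 needs at least 4 loaded trips out, with a return between consecutive ones — at least 7 crossings.
The safety rule pushes this higher. Following every safe sequence of crossings, the most of the 7 that can be at the rooftop as the service lift arrives there on crossing 7 is 6 — never all 7.
So no plan with fewer than 9 crossings exists, and this one achieves 9:
1. Technician goes to the rooftop with the hen and the lettuce.
2. Technician goes back to the basement alone.
3. Technician goes to the rooftop with the goat.
4. Technician goes back to the basement with the hen.
5. Technician goes to the rooftop with the grain and the pigeon.
6. Technician goes back to the basement with the lettuce.
7. Technician goes to the rooftop with the fox and the hay.
8. Technician goes back to the basement alone.
9. Technician goes to the rooftop with the hen and the lettuce.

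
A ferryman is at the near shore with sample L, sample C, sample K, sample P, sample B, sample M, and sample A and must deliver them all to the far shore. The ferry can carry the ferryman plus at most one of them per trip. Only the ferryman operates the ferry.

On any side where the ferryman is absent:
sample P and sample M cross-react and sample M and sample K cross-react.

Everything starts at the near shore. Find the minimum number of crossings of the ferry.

Counting alone: the ferryman can take at most 1 across per trip to the far shore, so moving all 7 needs at least 7 loaded trips out, with a return between consecutive ones — at least 13 crossings.
The safety rule pushes this higher. Following every safe sequence of crossings, the most of the 7 that can be at the far shore as the ferry arrives there on crossing 13 is 6 — never all 7.
So no plan with fewer than 15 crossings exists, and this one achieves 15:
1. Ferryman goes to the far shore with sample M.
2. Ferryman goes back to the near shore alone.
3. Ferryman goes to the far shore with sample L.
4. Ferryman goes back to the near shore alone.
5. Ferryman goes to the far shore with sample C.
6. Ferryman goes back to the near shore alone.
7. Ferryman goes to the far shore with sample K.
8. Ferryman goes back to the near shore with sample M.
9. Ferryman goes to the far shore with sample P.
10. Ferryman goes back to the near shore alone.
11. Ferryman goes to the far shore with sample B.
12. Ferryman goes back to the near shore alone.
13. Ferryman goes to the far shore with sample A.
14. Ferryman goes back to the near shore alone.
15. Ferryman goes to the far shore with sample M.

15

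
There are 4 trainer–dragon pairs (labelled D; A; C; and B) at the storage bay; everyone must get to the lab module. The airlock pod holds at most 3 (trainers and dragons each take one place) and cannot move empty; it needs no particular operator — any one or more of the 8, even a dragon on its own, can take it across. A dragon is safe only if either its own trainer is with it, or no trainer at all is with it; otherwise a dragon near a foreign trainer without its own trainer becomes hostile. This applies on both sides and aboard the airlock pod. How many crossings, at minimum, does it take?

Counting alone: each trip to the lab module takes at most 3 across and each return brings at least 1 back, so after t trips out (and t−1 returns) at most 3t − (t−1) of the 8 are across; that first reaches 8 at t = 4, so at least 7 crossings are needed.
The safety rule pushes this higher. Following every safe sequence of crossings, the most of the 8 that can be at the lab module as the airlock pod arrives there on crossing 7 is 7 — never all 8.
So no plan with fewer than 9 crossings exists, and this one achieves 9:
1. dragon D and trainer D cross → the lab module.
2. trainer D crosses ← the storage bay.
3. dragon A, trainer A, and trainer D cross → the lab module.
4. dragon D and trainer D cross ← the storage bay.
5. trainer B, trainer C, and trainer D cross → the lab module.
6. dragon A crosses ← the storage bay.
7. dragon A and dragon D cross → the lab module.
8. dragon D crosses ← the storage bay.
9. dragon B, dragon C, and dragon D cross → the lab module.

9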